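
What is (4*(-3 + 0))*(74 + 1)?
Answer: -900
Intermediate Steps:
(4*(-3 + 0))*(74 + 1) = (4*(-3))*75 = -12*75 = -900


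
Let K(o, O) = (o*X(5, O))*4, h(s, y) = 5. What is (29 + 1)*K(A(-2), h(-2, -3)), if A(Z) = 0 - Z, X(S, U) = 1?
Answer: 240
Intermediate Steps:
A(Z) = -Z
K(o, O) = 4*o (K(o, O) = (o*1)*4 = o*4 = 4*o)
(29 + 1)*K(A(-2), h(-2, -3)) = (29 + 1)*(4*(-1*(-2))) = 30*(4*2) = 30*8 = 240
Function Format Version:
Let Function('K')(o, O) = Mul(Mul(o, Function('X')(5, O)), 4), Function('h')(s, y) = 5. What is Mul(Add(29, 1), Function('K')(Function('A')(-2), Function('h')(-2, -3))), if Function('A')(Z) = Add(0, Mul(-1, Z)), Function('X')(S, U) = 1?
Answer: 240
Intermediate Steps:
Function('A')(Z) = Mul(-1, Z)
Function('K')(o, O) = Mul(4, o) (Function('K')(o, O) = Mul(Mul(o, 1), 4) = Mul(o, 4) = Mul(4, o))
Mul(Add(29, 1), Function('K')(Function('A')(-2), Function('h')(-2, -3))) = Mul(Add(29, 1), Mul(4, Mul(-1, -2))) = Mul(30, Mul(4, 2)) = Mul(30, 8) = 240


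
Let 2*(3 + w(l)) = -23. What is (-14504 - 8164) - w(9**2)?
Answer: -45307/2 ≈ -22654.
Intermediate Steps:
w(l) = -29/2 (w(l) = -3 + (1/2)*(-23) = -3 - 23/2 = -29/2)
(-14504 - 8164) - w(9**2) = (-14504 - 8164) - 1*(-29/2) = -22668 + 29/2 = -45307/2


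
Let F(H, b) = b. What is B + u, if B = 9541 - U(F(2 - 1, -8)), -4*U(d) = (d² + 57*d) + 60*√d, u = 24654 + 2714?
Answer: 36811 + 30*I*√2 ≈ 36811.0 + 42.426*I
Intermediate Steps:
u = 27368
U(d) = -15*√d - 57*d/4 - d²/4 (U(d) = -((d² + 57*d) + 60*√d)/4 = -(d² + 57*d + 60*√d)/4 = -15*√d - 57*d/4 - d²/4)
B = 9443 + 30*I*√2 (B = 9541 - (-30*I*√2 - 57/4*(-8) - ¼*(-8)²) = 9541 - (-30*I*√2 + 114 - ¼*64) = 9541 - (-30*I*√2 + 114 - 16) = 9541 - (98 - 30*I*√2) = 9541 + (-98 + 30*I*√2) = 9443 + 30*I*√2 ≈ 9443.0 + 42.426*I)
B + u = (9443 + 30*I*√2) + 27368 = 36811 + 30*I*√2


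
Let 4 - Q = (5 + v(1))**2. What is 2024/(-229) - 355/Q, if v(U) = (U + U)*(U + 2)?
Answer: -155513/26793 ≈ -5.8042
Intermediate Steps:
v(U) = 2*U*(2 + U) (v(U) = (2*U)*(2 + U) = 2*U*(2 + U))
Q = -117 (Q = 4 - (5 + 2*1*(2 + 1))**2 = 4 - (5 + 2*1*3)**2 = 4 - (5 + 6)**2 = 4 - 1*11**2 = 4 - 1*121 = 4 - 121 = -117)
2024/(-229) - 355/Q = 2024/(-229) - 355/(-117) = 2024*(-1/229) - 355*(-1/117) = -2024/229 + 355/117 = -155513/26793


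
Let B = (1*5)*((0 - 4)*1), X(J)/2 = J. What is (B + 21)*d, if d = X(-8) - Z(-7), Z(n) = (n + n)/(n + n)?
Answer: -17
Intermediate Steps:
X(J) = 2*J
Z(n) = 1 (Z(n) = (2*n)/((2*n)) = (2*n)*(1/(2*n)) = 1)
B = -20 (B = 5*(-4*1) = 5*(-4) = -20)
d = -17 (d = 2*(-8) - 1*1 = -16 - 1 = -17)
(B + 21)*d = (-20 + 21)*(-17) = 1*(-17) = -17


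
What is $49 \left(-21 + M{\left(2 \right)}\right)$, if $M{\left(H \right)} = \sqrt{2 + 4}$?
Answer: $-1029 + 49 \sqrt{6} \approx -908.97$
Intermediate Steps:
$M{\left(H \right)} = \sqrt{6}$
$49 \left(-21 + M{\left(2 \right)}\right) = 49 \left(-21 + \sqrt{6}\right) = -1029 + 49 \sqrt{6}$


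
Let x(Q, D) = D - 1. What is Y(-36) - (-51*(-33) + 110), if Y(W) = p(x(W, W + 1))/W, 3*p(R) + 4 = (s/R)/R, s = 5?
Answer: -250957445/139968 ≈ -1793.0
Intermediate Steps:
x(Q, D) = -1 + D
p(R) = -4/3 + 5/(3*R**2) (p(R) = -4/3 + ((5/R)/R)/3 = -4/3 + (5/R**2)/3 = -4/3 + 5/(3*R**2))
Y(W) = (-4/3 + 5/(3*W**2))/W (Y(W) = (-4/3 + 5/(3*(-1 + (W + 1))**2))/W = (-4/3 + 5/(3*(-1 + (1 + W))**2))/W = (-4/3 + 5/(3*W**2))/W)
Y(-36) - (-51*(-33) + 110) = (1/3)*(5 - 4*(-36)**2)/(-36)**3 - (-51*(-33) + 110) = (1/3)*(-1/46656)*(5 - 4*1296) - (1683 + 110) = (1/3)*(-1/46656)*(5 - 5184) - 1*1793 = (1/3)*(-1/46656)*(-5179) - 1793 = 5179/139968 - 1793 = -250957445/139968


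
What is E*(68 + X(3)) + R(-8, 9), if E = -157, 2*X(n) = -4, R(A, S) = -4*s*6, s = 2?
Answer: -10410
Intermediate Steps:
R(A, S) = -48 (R(A, S) = -4*2*6 = -8*6 = -48)
X(n) = -2 (X(n) = (1/2)*(-4) = -2)
E*(68 + X(3)) + R(-8, 9) = -157*(68 - 2) - 48 = -157*66 - 48 = -10362 - 48 = -10410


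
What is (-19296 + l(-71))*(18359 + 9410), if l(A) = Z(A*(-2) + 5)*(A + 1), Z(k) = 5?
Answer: -545549774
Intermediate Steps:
l(A) = 5 + 5*A (l(A) = 5*(A + 1) = 5*(1 + A) = 5 + 5*A)
(-19296 + l(-71))*(18359 + 9410) = (-19296 + (5 + 5*(-71)))*(18359 + 9410) = (-19296 + (5 - 355))*27769 = (-19296 - 350)*27769 = -19646*27769 = -545549774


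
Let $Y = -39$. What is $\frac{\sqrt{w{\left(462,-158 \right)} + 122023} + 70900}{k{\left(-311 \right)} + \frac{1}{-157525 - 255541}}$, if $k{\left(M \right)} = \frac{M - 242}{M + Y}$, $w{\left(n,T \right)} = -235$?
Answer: $\frac{366079742500}{8158041} + \frac{10326650 \sqrt{3383}}{2719347} \approx 45094.0$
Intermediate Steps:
$k{\left(M \right)} = \frac{-242 + M}{-39 + M}$ ($k{\left(M \right)} = \frac{M - 242}{M - 39} = \frac{-242 + M}{-39 + M}$)
$\frac{\sqrt{w{\left(462,-158 \right)} + 122023} + 70900}{k{\left(-311 \right)} + \frac{1}{-157525 - 255541}} = \frac{\sqrt{-235 + 122023} + 70900}{\frac{-242 - 311}{-39 - 311} + \frac{1}{-157525 - 255541}} = \frac{\sqrt{121788} + 70900}{\frac{1}{-350} \left(-553\right) + \frac{1}{-413066}} = \frac{6 \sqrt{3383} + 70900}{\left(- \frac{1}{350}\right) \left(-553\right) - \frac{1}{413066}} = \frac{70900 + 6 \sqrt{3383}}{\frac{79}{50} - \frac{1}{413066}} = \frac{70900 + 6 \sqrt{3383}}{\frac{8158041}{5163325}} = \left(70900 + 6 \sqrt{3383}\right) \frac{5163325}{8158041} = \frac{366079742500}{8158041} + \frac{10326650 \sqrt{3383}}{2719347}$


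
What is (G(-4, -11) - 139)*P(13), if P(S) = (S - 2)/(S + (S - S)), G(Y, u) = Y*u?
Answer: -1045/13 ≈ -80.385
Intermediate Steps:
P(S) = (-2 + S)/S (P(S) = (-2 + S)/(S + 0) = (-2 + S)/S)
(G(-4, -11) - 139)*P(13) = (-4*(-11) - 139)*((-2 + 13)/13) = (44 - 139)*((1/13)*11) = -95*11/13 = -1045/13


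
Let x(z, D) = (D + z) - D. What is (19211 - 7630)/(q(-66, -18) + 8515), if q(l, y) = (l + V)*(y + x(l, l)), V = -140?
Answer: 11581/25819 ≈ 0.44855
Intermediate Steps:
x(z, D) = z
q(l, y) = (-140 + l)*(l + y) (q(l, y) = (l - 140)*(y + l) = (-140 + l)*(l + y))
(19211 - 7630)/(q(-66, -18) + 8515) = (19211 - 7630)/(((-66)² - 140*(-66) - 140*(-18) - 66*(-18)) + 8515) = 11581/((4356 + 9240 + 2520 + 1188) + 8515) = 11581/(17304 + 8515) = 11581/25819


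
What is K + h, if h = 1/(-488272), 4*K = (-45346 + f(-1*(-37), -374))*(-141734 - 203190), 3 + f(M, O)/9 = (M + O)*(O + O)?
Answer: -93610692836396753/488272 ≈ -1.9172e+11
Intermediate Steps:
f(M, O) = -27 + 18*O*(M + O) (f(M, O) = -27 + 9*((M + O)*(O + O)) = -27 + 9*((M + O)*(2*O)) = -27 + 9*(2*O*(M + O)) = -27 + 18*O*(M + O))
K = -191718330841 (K = ((-45346 + (-27 + 18*(-374)² + 18*(-1*(-37))*(-374)))*(-141734 - 203190))/4 = ((-45346 + (-27 + 18*139876 + 18*37*(-374)))*(-344924))/4 = ((-45346 + (-27 + 2517768 - 249084))*(-344924))/4 = ((-45346 + 2268657)*(-344924))/4 = (2223311*(-344924))/4 = (¼)*(-766873323364) = -191718330841)
h = -1/488272 ≈ -2.0480e-6
K + h = -191718330841 - 1/488272 = -93610692836396753/488272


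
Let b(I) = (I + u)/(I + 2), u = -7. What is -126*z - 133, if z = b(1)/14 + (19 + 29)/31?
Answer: -9613/31 ≈ -310.10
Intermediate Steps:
b(I) = (-7 + I)/(2 + I) (b(I) = (I - 7)/(I + 2) = (-7 + I)/(2 + I))
z = 305/217 (z = ((-7 + 1)/(2 + 1))/14 + (19 + 29)/31 = (-6/3)*(1/14) + 48*(1/31) = ((1/3)*(-6))*(1/14) + 48/31 = -2*1/14 + 48/31 = -1/7 + 48/31 = 305/217 ≈ 1.4055)
-126*z - 133 = -126*305/217 - 133 = -5490/31 - 133 = -9613/31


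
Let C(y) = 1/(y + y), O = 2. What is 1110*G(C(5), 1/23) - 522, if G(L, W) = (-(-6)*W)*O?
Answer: 1314/23 ≈ 57.130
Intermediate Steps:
C(y) = 1/(2*y)
G(L, W) = 12*W (G(L, W) = -(-6)*W*2 = (6*W)*2 = 12*W)
1110*G(C(5), 1/23) - 522 = 1110*(12/23) - 522 = 13320/23 - 522 = 1314/23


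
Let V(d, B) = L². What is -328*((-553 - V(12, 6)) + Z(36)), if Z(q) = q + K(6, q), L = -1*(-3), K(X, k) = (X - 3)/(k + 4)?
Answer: 862517/5 ≈ 1.7250e+5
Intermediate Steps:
K(X, k) = (-3 + X)/(4 + k)
L = 3
Z(q) = q + 3/(4 + q) (Z(q) = q + (-3 + 6)/(4 + q) = q + 3/(4 + q))
V(d, B) = 9 (V(d, B) = 3² = 9)
-328*((-553 - V(12, 6)) + Z(36)) = -328*((-553 - 1*9) + (3 + 36*(4 + 36))/(4 + 36)) = -328*((-553 - 9) + (3 + 36*40)/40) = -328*(-562 + (3 + 1440)/40) = -328*(-562 + (1/40)*1443) = -328*(-562 + 1443/40) = -328*(-21037/40) = 862517/5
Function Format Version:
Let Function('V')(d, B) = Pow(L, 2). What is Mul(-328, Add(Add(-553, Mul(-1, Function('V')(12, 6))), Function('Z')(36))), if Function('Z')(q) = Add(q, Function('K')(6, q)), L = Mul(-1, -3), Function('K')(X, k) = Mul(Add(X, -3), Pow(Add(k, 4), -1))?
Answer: Rational(862517, 5) ≈ 1.7250e+5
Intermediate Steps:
Function('K')(X, k) = Mul(Pow(Add(4, k), -1), Add(-3, X)) (Function('K')(X, k) = Mul(Add(-3, X), Pow(Add(4, k), -1)) = Mul(Pow(Add(4, k), -1), Add(-3, X)))
L = 3
Function('Z')(q) = Add(q, Mul(3, Pow(Add(4, q), -1))) (Function('Z')(q) = Add(q, Mul(Pow(Add(4, q), -1), Add(-3, 6))) = Add(q, Mul(Pow(Add(4, q), -1), 3)) = Add(q, Mul(3, Pow(Add(4, q), -1))))
Function('V')(d, B) = 9 (Function('V')(d, B) = Pow(3, 2) = 9)
Mul(-328, Add(Add(-553, Mul(-1, Function('V')(12, 6))), Function('Z')(36))) = Mul(-328, Add(Add(-553, Mul(-1, 9)), Mul(Pow(Add(4, 36), -1), Add(3, Mul(36, Add(4, 36)))))) = Mul(-328, Add(Add(-553, -9), Mul(Pow(40, -1), Add(3, Mul(36, 40))))) = Mul(-328, Add(-562, Mul(Rational(1, 40), Add(3, 1440)))) = Mul(-328, Add(-562, Mul(Rational(1, 40), 1443))) = Mul(-328, Add(-562, Rational(1443, 40))) = Mul(-328, Rational(-21037, 40)) = Rational(862517, 5)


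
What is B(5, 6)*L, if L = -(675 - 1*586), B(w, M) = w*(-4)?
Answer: 1780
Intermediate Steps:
B(w, M) = -4*w
L = -89 (L = -(675 - 586) = -1*89 = -89)
B(5, 6)*L = -4*5*(-89) = -20*(-89) = 1780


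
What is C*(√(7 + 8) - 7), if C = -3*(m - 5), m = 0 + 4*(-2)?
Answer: -273 + 39*√15 ≈ -121.95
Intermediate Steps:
m = -8 (m = 0 - 8 = -8)
C = 39 (C = -3*(-8 - 5) = -3*(-13) = 39)
C*(√(7 + 8) - 7) = 39*(√(7 + 8) - 7) = 39*(√15 - 7) = 39*(-7 + √15) = -273 + 39*√15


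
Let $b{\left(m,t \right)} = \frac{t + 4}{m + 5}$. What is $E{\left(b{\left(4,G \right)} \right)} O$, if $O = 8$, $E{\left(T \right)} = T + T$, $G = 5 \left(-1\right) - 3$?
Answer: $- \frac{64}{9} \approx -7.1111$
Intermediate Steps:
$G = -8$ ($G = -5 - 3 = -8$)
$b{\left(m,t \right)} = \frac{4 + t}{5 + m}$
$E{\left(T \right)} = 2 T$
$E{\left(b{\left(4,G \right)} \right)} O = 2 \frac{4 - 8}{5 + 4} \cdot 8 = 2 \cdot \frac{1}{9} \left(-4\right) 8 = 2 \left(- \frac{4}{9}\right) 8 = \left(- \frac{8}{9}\right) 8 = - \frac{64}{9}$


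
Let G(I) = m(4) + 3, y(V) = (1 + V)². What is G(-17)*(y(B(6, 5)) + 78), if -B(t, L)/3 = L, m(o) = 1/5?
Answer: 4384/5 ≈ 876.80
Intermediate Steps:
m(o) = ⅕
B(t, L) = -3*L
G(I) = 16/5 (G(I) = ⅕ + 3 = 16/5)
G(-17)*(y(B(6, 5)) + 78) = 16*((1 - 3*5)² + 78)/5 = 16*((1 - 15)² + 78)/5 = 16*((-14)² + 78)/5 = 16*(196 + 78)/5 = (16/5)*274 = 4384/5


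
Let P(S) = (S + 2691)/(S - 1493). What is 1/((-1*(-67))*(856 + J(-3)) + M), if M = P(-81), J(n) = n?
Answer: 787/44976532 ≈ 1.7498e-5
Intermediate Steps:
P(S) = (2691 + S)/(-1493 + S)
M = -1305/787 (M = (2691 - 81)/(-1493 - 81) = 2610/(-1574) = -1/1574*2610 = -1305/787 ≈ -1.6582)
1/((-1*(-67))*(856 + J(-3)) + M) = 1/((-1*(-67))*(856 - 3) - 1305/787) = 1/(67*853 - 1305/787) = 1/(57151 - 1305/787) = 1/(44976532/787) = 787/44976532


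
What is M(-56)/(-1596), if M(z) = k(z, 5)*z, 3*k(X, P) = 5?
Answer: 10/171 ≈ 0.058480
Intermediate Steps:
k(X, P) = 5/3 (k(X, P) = (1/3)*5 = 5/3)
M(z) = 5*z/3
M(-56)/(-1596) = ((5/3)*(-56))/(-1596) = -280/3*(-1/1596) = 10/171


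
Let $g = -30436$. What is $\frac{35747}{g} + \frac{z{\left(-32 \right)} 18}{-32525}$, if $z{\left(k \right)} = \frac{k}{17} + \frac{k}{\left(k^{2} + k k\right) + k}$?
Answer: $- \frac{19747731007}{16828825300} \approx -1.1734$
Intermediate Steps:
$z{\left(k \right)} = \frac{k}{17} + \frac{k}{k + 2 k^{2}}$ ($z{\left(k \right)} = k \frac{1}{17} + \frac{k}{\left(k^{2} + k^{2}\right) + k} = \frac{k}{17} + \frac{k}{2 k^{2} + k} = \frac{k}{17} + \frac{k}{k + 2 k^{2}}$)
$\frac{35747}{g} + \frac{z{\left(-32 \right)} 18}{-32525} = \frac{35747}{-30436} + \frac{\frac{17 - 32 + 2 \left(-32\right)^{2}}{17 \left(1 + 2 \left(-32\right)\right)} 18}{-32525} = 35747 \left(- \frac{1}{30436}\right) + \frac{17 - 32 + 2 \cdot 1024}{17 \left(1 - 64\right)} 18 \left(- \frac{1}{32525}\right) = - \frac{35747}{30436} + \frac{17 - 32 + 2048}{17 \left(-63\right)} 18 \left(- \frac{1}{32525}\right) = - \frac{35747}{30436} + \frac{1}{17} \left(- \frac{1}{63}\right) 2033 \cdot 18 \left(- \frac{1}{32525}\right) = - \frac{35747}{30436} + \left(- \frac{2033}{1071}\right) 18 \left(- \frac{1}{32525}\right) = - \frac{35747}{30436} - - \frac{4066}{3870475} = - \frac{35747}{30436} + \frac{4066}{3870475} = - \frac{19747731007}{16828825300}$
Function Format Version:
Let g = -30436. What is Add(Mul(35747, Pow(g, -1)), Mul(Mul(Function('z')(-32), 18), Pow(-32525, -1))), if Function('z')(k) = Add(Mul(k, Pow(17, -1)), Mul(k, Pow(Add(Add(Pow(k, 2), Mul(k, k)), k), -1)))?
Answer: Rational(-19747731007, 16828825300) ≈ -1.1734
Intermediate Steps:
Function('z')(k) = Add(Mul(Rational(1, 17), k), Mul(k, Pow(Add(k, Mul(2, Pow(k, 2))), -1))) (Function('z')(k) = Add(Mul(k, Rational(1, 17)), Mul(k, Pow(Add(Add(Pow(k, 2), Pow(k, 2)), k), -1))) = Add(Mul(Rational(1, 17), k), Mul(k, Pow(Add(Mul(2, Pow(k, 2)), k), -1))) = Add(Mul(Rational(1, 17), k), Mul(k, Pow(Add(k, Mul(2, Pow(k, 2))), -1))))
Add(Mul(35747, Pow(g, -1)), Mul(Mul(Function('z')(-32), 18), Pow(-32525, -1))) = Add(Mul(35747, Pow(-30436, -1)), Mul(Mul(Mul(Rational(1, 17), Pow(Add(1, Mul(2, -32)), -1), Add(17, -32, Mul(2, Pow(-32, 2)))), 18), Pow(-32525, -1))) = Add(Mul(35747, Rational(-1, 30436)), Mul(Mul(Mul(Rational(1, 17), Pow(Add(1, -64), -1), Add(17, -32, Mul(2, 1024))), 18), Rational(-1, 32525))) = Add(Rational(-35747, 30436), Mul(Mul(Mul(Rational(1, 17), Pow(-63, -1), Add(17, -32, 2048)), 18), Rational(-1, 32525))) = Add(Rational(-35747, 30436), Mul(Mul(Mul(Rational(1, 17), Rational(-1, 63), 2033), 18), Rational(-1, 32525))) = Add(Rational(-35747, 30436), Mul(Mul(Rational(-2033, 1071), 18), Rational(-1, 32525))) = Add(Rational(-35747, 30436), Mul(Rational(-4066, 119), Rational(-1, 32525))) = Add(Rational(-35747, 30436), Rational(4066, 3870475)) = Rational(-19747731007, 16828825300)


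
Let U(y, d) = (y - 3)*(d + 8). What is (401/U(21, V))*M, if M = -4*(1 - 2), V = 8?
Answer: 401/72 ≈ 5.5694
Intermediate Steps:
U(y, d) = (-3 + y)*(8 + d)
M = 4 (M = -4*(-1) = 4)
(401/U(21, V))*M = (401/(-24 - 3*8 + 8*21 + 8*21))*4 = (401/(-24 - 24 + 168 + 168))*4 = (401/288)*4 = 401/72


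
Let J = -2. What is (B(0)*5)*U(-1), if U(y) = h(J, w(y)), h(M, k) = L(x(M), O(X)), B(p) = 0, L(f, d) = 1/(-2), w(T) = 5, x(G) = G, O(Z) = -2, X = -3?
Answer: 0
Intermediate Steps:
L(f, d) = -½
h(M, k) = -½
U(y) = -½
(B(0)*5)*U(-1) = (0*5)*(-½) = 0*(-½) = 0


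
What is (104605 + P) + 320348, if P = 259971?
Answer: 684924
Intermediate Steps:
(104605 + P) + 320348 = (104605 + 259971) + 320348 = 364576 + 320348 = 684924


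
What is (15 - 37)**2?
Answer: 484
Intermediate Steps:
(15 - 37)**2 = (-22)**2 = 484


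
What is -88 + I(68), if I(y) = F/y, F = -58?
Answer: -3021/34 ≈ -88.853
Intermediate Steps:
I(y) = -58/y
-88 + I(68) = -88 - 58/68 = -88 - 58*1/68 = -88 - 29/34 = -3021/34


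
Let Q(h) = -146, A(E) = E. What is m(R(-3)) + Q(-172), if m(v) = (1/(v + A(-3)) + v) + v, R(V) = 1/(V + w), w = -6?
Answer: -36929/252 ≈ -146.54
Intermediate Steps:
R(V) = 1/(-6 + V) (R(V) = 1/(V - 6) = 1/(-6 + V))
m(v) = 1/(-3 + v) + 2*v (m(v) = (1/(v - 3) + v) + v = (1/(-3 + v) + v) + v = (v + 1/(-3 + v)) + v = 1/(-3 + v) + 2*v)
m(R(-3)) + Q(-172) = (1 - 6/(-6 - 3) + 2*(1/(-6 - 3))**2)/(-3 + 1/(-6 - 3)) - 146 = (1 - 6/(-9) + 2*(1/(-9))**2)/(-3 + 1/(-9)) - 146 = (1 - 6*(-1/9) + 2*(-1/9)**2)/(-3 - 1/9) - 146 = (1 + 2/3 + 2*(1/81))/(-28/9) - 146 = -9*(1 + 2/3 + 2/81)/28 - 146 = -9/28*137/81 - 146 = -137/252 - 146 = -36929/252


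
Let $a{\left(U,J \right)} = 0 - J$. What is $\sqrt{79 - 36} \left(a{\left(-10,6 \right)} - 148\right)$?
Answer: $- 154 \sqrt{43} \approx -1009.8$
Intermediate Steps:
$a{\left(U,J \right)} = - J$
$\sqrt{79 - 36} \left(a{\left(-10,6 \right)} - 148\right) = \sqrt{79 - 36} \left(\left(-1\right) 6 - 148\right) = \sqrt{43} \left(-6 - 148\right) = \sqrt{43} \left(-154\right) = - 154 \sqrt{43}$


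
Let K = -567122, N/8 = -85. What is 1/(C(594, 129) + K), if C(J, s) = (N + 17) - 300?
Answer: -1/568085 ≈ -1.7603e-6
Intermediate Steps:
N = -680 (N = 8*(-85) = -680)
C(J, s) = -963 (C(J, s) = (-680 + 17) - 300 = -663 - 300 = -963)
1/(C(594, 129) + K) = 1/(-963 - 567122) = 1/(-568085) = -1/568085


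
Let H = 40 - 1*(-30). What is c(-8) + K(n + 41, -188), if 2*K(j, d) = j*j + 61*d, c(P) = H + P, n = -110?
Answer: -6583/2 ≈ -3291.5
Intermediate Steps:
H = 70 (H = 40 + 30 = 70)
c(P) = 70 + P
K(j, d) = j²/2 + 61*d/2 (K(j, d) = (j*j + 61*d)/2 = (j² + 61*d)/2 = j²/2 + 61*d/2)
c(-8) + K(n + 41, -188) = (70 - 8) + ((-110 + 41)²/2 + (61/2)*(-188)) = 62 + ((½)*(-69)² - 5734) = 62 + ((½)*4761 - 5734) = 62 + (4761/2 - 5734) = 62 - 6707/2 = -6583/2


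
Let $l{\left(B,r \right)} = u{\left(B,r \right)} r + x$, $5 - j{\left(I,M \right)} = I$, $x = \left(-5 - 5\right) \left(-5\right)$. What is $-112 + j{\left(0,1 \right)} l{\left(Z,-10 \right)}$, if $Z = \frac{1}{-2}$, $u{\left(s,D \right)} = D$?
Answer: $638$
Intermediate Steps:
$x = 50$ ($x = \left(-10\right) \left(-5\right) = 50$)
$j{\left(I,M \right)} = 5 - I$
$Z = - \frac{1}{2} \approx -0.5$
$l{\left(B,r \right)} = 50 + r^{2}$ ($l{\left(B,r \right)} = r r + 50 = r^{2} + 50 = 50 + r^{2}$)
$-112 + j{\left(0,1 \right)} l{\left(Z,-10 \right)} = -112 + \left(5 - 0\right) \left(50 + \left(-10\right)^{2}\right) = -112 + \left(5 + 0\right) \left(50 + 100\right) = -112 + 5 \cdot 150 = -112 + 750 = 638$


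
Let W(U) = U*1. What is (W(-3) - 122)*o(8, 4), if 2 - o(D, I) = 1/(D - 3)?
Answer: -225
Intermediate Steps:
W(U) = U
o(D, I) = 2 - 1/(-3 + D) (o(D, I) = 2 - 1/(D - 3) = 2 - 1/(-3 + D))
(W(-3) - 122)*o(8, 4) = (-3 - 122)*((-7 + 2*8)/(-3 + 8)) = -125*(-7 + 16)/5 = -25*9 = -125*9/5 = -225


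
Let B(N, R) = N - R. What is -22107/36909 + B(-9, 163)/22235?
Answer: -165965831/273557205 ≈ -0.60670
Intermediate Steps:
-22107/36909 + B(-9, 163)/22235 = -22107/36909 + (-9 - 1*163)/22235 = -22107*1/36909 + (-9 - 163)*(1/22235) = -7369/12303 - 172*1/22235 = -7369/12303 - 172/22235 = -165965831/273557205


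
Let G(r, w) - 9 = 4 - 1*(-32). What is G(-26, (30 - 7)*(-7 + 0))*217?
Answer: 9765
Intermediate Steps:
G(r, w) = 45 (G(r, w) = 9 + (4 - 1*(-32)) = 9 + (4 + 32) = 9 + 36 = 45)
G(-26, (30 - 7)*(-7 + 0))*217 = 45*217 = 9765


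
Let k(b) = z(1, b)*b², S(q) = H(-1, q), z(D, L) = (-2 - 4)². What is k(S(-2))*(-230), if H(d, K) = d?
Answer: -8280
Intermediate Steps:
z(D, L) = 36 (z(D, L) = (-6)² = 36)
S(q) = -1
k(b) = 36*b²
k(S(-2))*(-230) = (36*(-1)²)*(-230) = (36*1)*(-230) = 36*(-230) = -8280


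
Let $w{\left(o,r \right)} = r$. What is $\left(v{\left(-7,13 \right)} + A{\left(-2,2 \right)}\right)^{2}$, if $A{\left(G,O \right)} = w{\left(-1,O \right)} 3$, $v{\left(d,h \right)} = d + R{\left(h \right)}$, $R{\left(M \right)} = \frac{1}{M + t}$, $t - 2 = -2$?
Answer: $\frac{144}{169} \approx 0.85207$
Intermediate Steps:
$t = 0$ ($t = 2 - 2 = 0$)
$R{\left(M \right)} = \frac{1}{M}$ ($R{\left(M \right)} = \frac{1}{M + 0} = \frac{1}{M}$)
$v{\left(d,h \right)} = d + \frac{1}{h}$
$A{\left(G,O \right)} = 3 O$ ($A{\left(G,O \right)} = O 3 = 3 O$)
$\left(v{\left(-7,13 \right)} + A{\left(-2,2 \right)}\right)^{2} = \left(\left(-7 + \frac{1}{13}\right) + 3 \cdot 2\right)^{2} = \left(\left(-7 + \frac{1}{13}\right) + 6\right)^{2} = \left(- \frac{90}{13} + 6\right)^{2} = \left(- \frac{12}{13}\right)^{2} = \frac{144}{169}$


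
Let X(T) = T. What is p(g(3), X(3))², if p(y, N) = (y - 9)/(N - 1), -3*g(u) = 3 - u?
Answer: 81/4 ≈ 20.250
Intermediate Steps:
g(u) = -1 + u/3 (g(u) = -(3 - u)/3 = -1 + u/3)
p(y, N) = (-9 + y)/(-1 + N)
p(g(3), X(3))² = ((-9 + (-1 + (⅓)*3))/(-1 + 3))² = ((-9 + (-1 + 1))/2)² = ((-9 + 0)/2)² = ((½)*(-9))² = (-9/2)² = 81/4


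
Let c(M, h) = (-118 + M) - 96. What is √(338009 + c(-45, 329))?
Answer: 5*√13510 ≈ 581.16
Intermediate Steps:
c(M, h) = -214 + M
√(338009 + c(-45, 329)) = √(338009 + (-214 - 45)) = √(338009 - 259) = √337750 = 5*√13510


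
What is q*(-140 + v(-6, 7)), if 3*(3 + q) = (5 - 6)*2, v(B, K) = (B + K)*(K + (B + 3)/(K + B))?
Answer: 1496/3 ≈ 498.67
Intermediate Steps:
v(B, K) = (B + K)*(K + (3 + B)/(B + K))
q = -11/3 (q = -3 + ((5 - 6)*2)/3 = -3 + (-1*2)/3 = -3 + (⅓)*(-2) = -3 - ⅔ = -11/3 ≈ -3.6667)
q*(-140 + v(-6, 7)) = -11*(-140 + (3 - 6 + 7² - 6*7))/3 = -11*(-140 + (3 - 6 + 49 - 42))/3 = -11*(-140 + 4)/3 = -11/3*(-136) = 1496/3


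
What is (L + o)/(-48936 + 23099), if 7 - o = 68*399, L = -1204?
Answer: 4047/3691 ≈ 1.0965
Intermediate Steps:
o = -27125 (o = 7 - 68*399 = 7 - 1*27132 = 7 - 27132 = -27125)
(L + o)/(-48936 + 23099) = (-1204 - 27125)/(-48936 + 23099) = -28329/(-25837) = -28329*(-1/25837) = 4047/3691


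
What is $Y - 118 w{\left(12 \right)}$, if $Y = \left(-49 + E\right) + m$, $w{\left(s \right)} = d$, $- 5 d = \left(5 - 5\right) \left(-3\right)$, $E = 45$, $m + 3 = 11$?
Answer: $4$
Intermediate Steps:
$m = 8$ ($m = -3 + 11 = 8$)
$d = 0$ ($d = - \frac{\left(5 - 5\right) \left(-3\right)}{5} = - \frac{0 \left(-3\right)}{5} = \left(- \frac{1}{5}\right) 0 = 0$)
$w{\left(s \right)} = 0$
$Y = 4$ ($Y = \left(-49 + 45\right) + 8 = -4 + 8 = 4$)
$Y - 118 w{\left(12 \right)} = 4 - 0 = 4 + 0 = 4$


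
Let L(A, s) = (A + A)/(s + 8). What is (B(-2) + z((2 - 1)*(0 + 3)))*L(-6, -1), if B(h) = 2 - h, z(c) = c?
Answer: -12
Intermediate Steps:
L(A, s) = 2*A/(8 + s) (L(A, s) = (2*A)/(8 + s) = 2*A/(8 + s))
(B(-2) + z((2 - 1)*(0 + 3)))*L(-6, -1) = ((2 - 1*(-2)) + (2 - 1)*(0 + 3))*(2*(-6)/(8 - 1)) = ((2 + 2) + 1*3)*(2*(-6)/7) = (4 + 3)*(2*(-6)*(1/7)) = 7*(-12/7) = -12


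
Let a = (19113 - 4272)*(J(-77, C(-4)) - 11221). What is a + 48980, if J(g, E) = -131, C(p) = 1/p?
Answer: -168426052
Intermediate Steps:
a = -168475032 (a = (19113 - 4272)*(-131 - 11221) = 14841*(-11352) = -168475032)
a + 48980 = -168475032 + 48980 = -168426052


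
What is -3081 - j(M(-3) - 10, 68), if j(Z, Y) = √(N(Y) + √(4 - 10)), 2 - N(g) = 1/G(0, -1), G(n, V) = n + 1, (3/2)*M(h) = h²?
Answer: -3081 - √(1 + I*√6) ≈ -3082.4 - 0.90712*I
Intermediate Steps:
M(h) = 2*h²/3
G(n, V) = 1 + n
N(g) = 1 (N(g) = 2 - 1/(1 + 0) = 2 - 1/1 = 2 - 1*1 = 2 - 1 = 1)
j(Z, Y) = √(1 + I*√6) (j(Z, Y) = √(1 + √(4 - 10)) = √(1 + √(-6)) = √(1 + I*√6))
-3081 - j(M(-3) - 10, 68) = -3081 - √(1 + I*√6)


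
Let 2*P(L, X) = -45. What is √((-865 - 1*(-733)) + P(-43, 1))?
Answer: I*√618/2 ≈ 12.43*I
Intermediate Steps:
P(L, X) = -45/2 (P(L, X) = (½)*(-45) = -45/2)
√((-865 - 1*(-733)) + P(-43, 1)) = √((-865 - 1*(-733)) - 45/2) = √((-865 + 733) - 45/2) = √(-132 - 45/2) = √(-309/2) = I*√618/2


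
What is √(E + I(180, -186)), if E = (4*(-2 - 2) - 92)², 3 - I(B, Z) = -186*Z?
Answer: I*√22929 ≈ 151.42*I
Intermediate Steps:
I(B, Z) = 3 + 186*Z (I(B, Z) = 3 - (-186)*Z = 3 + 186*Z)
E = 11664 (E = (4*(-4) - 92)² = (-16 - 92)² = (-108)² = 11664)
√(E + I(180, -186)) = √(11664 + (3 + 186*(-186))) = √(11664 + (3 - 34596)) = √(11664 - 34593) = √(-22929) = I*√22929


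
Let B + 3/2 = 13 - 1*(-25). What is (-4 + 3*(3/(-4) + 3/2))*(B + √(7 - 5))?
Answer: -511/8 - 7*√2/4 ≈ -66.350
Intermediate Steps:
B = 73/2 (B = -3/2 + (13 - 1*(-25)) = -3/2 + (13 + 25) = -3/2 + 38 = 73/2 ≈ 36.500)
(-4 + 3*(3/(-4) + 3/2))*(B + √(7 - 5)) = (-4 + 3*(3/(-4) + 3/2))*(73/2 + √(7 - 5)) = (-4 + 3*(3*(-¼) + 3*(½)))*(73/2 + √2) = (-4 + 3*(-¾ + 3/2))*(73/2 + √2) = (-4 + 3*(¾))*(73/2 + √2) = (-4 + 9/4)*(73/2 + √2) = -7*(73/2 + √2)/4 = -511/8 - 7*√2/4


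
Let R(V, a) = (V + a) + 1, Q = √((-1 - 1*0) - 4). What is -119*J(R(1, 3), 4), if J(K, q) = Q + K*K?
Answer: -2975 - 119*I*√5 ≈ -2975.0 - 266.09*I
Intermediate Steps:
Q = I*√5 (Q = √((-1 + 0) - 4) = √(-1 - 4) = √(-5) = I*√5 ≈ 2.2361*I)
R(V, a) = 1 + V + a
J(K, q) = K² + I*√5 (J(K, q) = I*√5 + K*K = I*√5 + K² = K² + I*√5)
-119*J(R(1, 3), 4) = -119*((1 + 1 + 3)² + I*√5) = -119*(5² + I*√5) = -119*(25 + I*√5) = -2975 - 119*I*√5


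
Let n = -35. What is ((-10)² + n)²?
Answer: 4225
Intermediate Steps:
((-10)² + n)² = ((-10)² - 35)² = (100 - 35)² = 65² = 4225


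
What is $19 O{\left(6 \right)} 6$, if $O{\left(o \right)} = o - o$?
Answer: $0$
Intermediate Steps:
$O{\left(o \right)} = 0$
$19 O{\left(6 \right)} 6 = 19 \cdot 0 \cdot 6 = 0 \cdot 6 = 0$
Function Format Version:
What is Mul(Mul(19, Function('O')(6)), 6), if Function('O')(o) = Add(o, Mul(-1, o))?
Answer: 0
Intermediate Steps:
Function('O')(o) = 0
Mul(Mul(19, Function('O')(6)), 6) = Mul(Mul(19, 0), 6) = Mul(0, 6) = 0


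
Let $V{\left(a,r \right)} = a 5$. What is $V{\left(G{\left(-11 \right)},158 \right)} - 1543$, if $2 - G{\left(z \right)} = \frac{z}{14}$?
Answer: $- \frac{21407}{14} \approx -1529.1$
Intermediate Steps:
$G{\left(z \right)} = 2 - \frac{z}{14}$
$V{\left(a,r \right)} = 5 a$
$V{\left(G{\left(-11 \right)},158 \right)} - 1543 = 5 \left(2 - - \frac{11}{14}\right) - 1543 = 5 \left(2 + \frac{11}{14}\right) - 1543 = 5 \cdot \frac{39}{14} - 1543 = \frac{195}{14} - 1543 = - \frac{21407}{14}$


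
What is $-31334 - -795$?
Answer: $-30539$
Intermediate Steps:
$-31334 - -795 = -31334 + 795 = -30539$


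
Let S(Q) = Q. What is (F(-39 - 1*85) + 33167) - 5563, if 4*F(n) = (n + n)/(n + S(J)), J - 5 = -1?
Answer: 1656271/60 ≈ 27605.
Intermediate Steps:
J = 4 (J = 5 - 1 = 4)
F(n) = n/(2*(4 + n)) (F(n) = ((n + n)/(n + 4))/4 = ((2*n)/(4 + n))/4 = (2*n/(4 + n))/4 = n/(2*(4 + n)))
(F(-39 - 1*85) + 33167) - 5563 = ((-39 - 1*85)/(2*(4 + (-39 - 1*85))) + 33167) - 5563 = ((-39 - 85)/(2*(4 + (-39 - 85))) + 33167) - 5563 = ((½)*(-124)/(4 - 124) + 33167) - 5563 = ((½)*(-124)/(-120) + 33167) - 5563 = ((½)*(-124)*(-1/120) + 33167) - 5563 = (31/60 + 33167) - 5563 = 1990051/60 - 5563 = 1656271/60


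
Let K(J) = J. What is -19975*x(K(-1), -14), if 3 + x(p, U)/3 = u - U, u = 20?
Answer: -1857675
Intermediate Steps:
x(p, U) = 51 - 3*U (x(p, U) = -9 + 3*(20 - U) = -9 + (60 - 3*U) = 51 - 3*U)
-19975*x(K(-1), -14) = -19975*(51 - 3*(-14)) = -19975*(51 + 42) = -19975*93 = -1857675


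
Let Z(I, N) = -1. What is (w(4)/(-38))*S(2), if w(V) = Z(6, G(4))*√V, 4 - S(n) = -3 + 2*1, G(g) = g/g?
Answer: 5/19 ≈ 0.26316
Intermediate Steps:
G(g) = 1
S(n) = 5 (S(n) = 4 - (-3 + 2*1) = 4 - (-3 + 2) = 4 - 1*(-1) = 4 + 1 = 5)
w(V) = -√V
(w(4)/(-38))*S(2) = ((-√4)/(-38))*5 = -(-1)*2/38*5 = -1/38*(-2)*5 = (1/19)*5 = 5/19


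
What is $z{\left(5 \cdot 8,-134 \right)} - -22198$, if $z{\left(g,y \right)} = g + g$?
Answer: $22278$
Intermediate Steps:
$z{\left(g,y \right)} = 2 g$
$z{\left(5 \cdot 8,-134 \right)} - -22198 = 2 \cdot 5 \cdot 8 - -22198 = 2 \cdot 40 + 22198 = 80 + 22198 = 22278$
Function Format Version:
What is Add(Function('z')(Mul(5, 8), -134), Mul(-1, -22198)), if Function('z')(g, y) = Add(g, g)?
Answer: 22278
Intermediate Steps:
Function('z')(g, y) = Mul(2, g)
Add(Function('z')(Mul(5, 8), -134), Mul(-1, -22198)) = Add(Mul(2, Mul(5, 8)), Mul(-1, -22198)) = Add(Mul(2, 40), 22198) = Add(80, 22198) = 22278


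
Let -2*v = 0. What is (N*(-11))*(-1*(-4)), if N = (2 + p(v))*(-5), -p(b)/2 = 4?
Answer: -1320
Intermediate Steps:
v = 0 (v = -½*0 = 0)
p(b) = -8 (p(b) = -2*4 = -8)
N = 30 (N = (2 - 8)*(-5) = -6*(-5) = 30)
(N*(-11))*(-1*(-4)) = (30*(-11))*(-1*(-4)) = -330*4 = -1320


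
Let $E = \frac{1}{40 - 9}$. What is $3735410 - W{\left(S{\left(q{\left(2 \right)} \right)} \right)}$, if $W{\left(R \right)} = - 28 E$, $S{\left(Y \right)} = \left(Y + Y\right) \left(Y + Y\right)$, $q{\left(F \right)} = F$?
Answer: $\frac{115797738}{31} \approx 3.7354 \cdot 10^{6}$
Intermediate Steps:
$E = \frac{1}{31} \approx 0.032258$
$S{\left(Y \right)} = 4 Y^{2}$ ($S{\left(Y \right)} = 2 Y 2 Y = 4 Y^{2}$)
$W{\left(R \right)} = - \frac{28}{31}$ ($W{\left(R \right)} = \left(-28\right) \frac{1}{31} = - \frac{28}{31}$)
$3735410 - W{\left(S{\left(q{\left(2 \right)} \right)} \right)} = 3735410 - - \frac{28}{31} = 3735410 + \frac{28}{31} = \frac{115797738}{31}$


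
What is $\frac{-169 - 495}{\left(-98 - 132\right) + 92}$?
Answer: $\frac{332}{69} \approx 4.8116$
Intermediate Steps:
$\frac{-169 - 495}{\left(-98 - 132\right) + 92} = - \frac{664}{\left(-98 - 132\right) + 92} = - \frac{664}{-230 + 92} = - \frac{664}{-138} = \left(-664\right) \left(- \frac{1}{138}\right) = \frac{332}{69}$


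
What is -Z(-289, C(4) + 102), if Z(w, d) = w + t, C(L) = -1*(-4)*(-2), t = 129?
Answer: 160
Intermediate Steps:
C(L) = -8 (C(L) = 4*(-2) = -8)
Z(w, d) = 129 + w (Z(w, d) = w + 129 = 129 + w)
-Z(-289, C(4) + 102) = -(129 - 289) = -1*(-160) = 160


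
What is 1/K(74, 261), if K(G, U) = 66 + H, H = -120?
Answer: -1/54 ≈ -0.018519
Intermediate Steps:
K(G, U) = -54 (K(G, U) = 66 - 120 = -54)
1/K(74, 261) = 1/(-54) = -1/54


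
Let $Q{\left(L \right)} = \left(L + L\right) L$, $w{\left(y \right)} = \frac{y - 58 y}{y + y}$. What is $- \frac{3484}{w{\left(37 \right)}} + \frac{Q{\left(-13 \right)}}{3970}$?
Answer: $\frac{13841113}{113145} \approx 122.33$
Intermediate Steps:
$w{\left(y \right)} = - \frac{57}{2}$ ($w{\left(y \right)} = \frac{\left(-57\right) y}{2 y} = - 57 y \frac{1}{2 y} = - \frac{57}{2}$)
$Q{\left(L \right)} = 2 L^{2}$ ($Q{\left(L \right)} = 2 L L = 2 L^{2}$)
$- \frac{3484}{w{\left(37 \right)}} + \frac{Q{\left(-13 \right)}}{3970} = - \frac{3484}{- \frac{57}{2}} + \frac{2 \left(-13\right)^{2}}{3970} = \left(-3484\right) \left(- \frac{2}{57}\right) + 2 \cdot 169 \cdot \frac{1}{3970} = \frac{6968}{57} + 338 \cdot \frac{1}{3970} = \frac{6968}{57} + \frac{169}{1985} = \frac{13841113}{113145}$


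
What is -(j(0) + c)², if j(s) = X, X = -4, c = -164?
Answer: -28224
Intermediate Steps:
j(s) = -4
-(j(0) + c)² = -(-4 - 164)² = -1*(-168)² = -1*28224 = -28224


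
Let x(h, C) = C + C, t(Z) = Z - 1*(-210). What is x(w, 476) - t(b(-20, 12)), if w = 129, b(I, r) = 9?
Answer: 733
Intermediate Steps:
t(Z) = 210 + Z (t(Z) = Z + 210 = 210 + Z)
x(h, C) = 2*C
x(w, 476) - t(b(-20, 12)) = 2*476 - (210 + 9) = 952 - 1*219 = 952 - 219 = 733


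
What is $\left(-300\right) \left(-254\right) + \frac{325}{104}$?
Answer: $\frac{609625}{8} \approx 76203.0$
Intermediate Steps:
$\left(-300\right) \left(-254\right) + \frac{325}{104} = 76200 + 325 \cdot \frac{1}{104} = 76200 + \frac{25}{8} = \frac{609625}{8}$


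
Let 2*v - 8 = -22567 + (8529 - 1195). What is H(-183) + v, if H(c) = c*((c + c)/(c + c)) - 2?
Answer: -15595/2 ≈ -7797.5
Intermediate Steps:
v = -15225/2 (v = 4 + (-22567 + (8529 - 1195))/2 = 4 + (-22567 + 7334)/2 = 4 + (½)*(-15233) = 4 - 15233/2 = -15225/2 ≈ -7612.5)
H(c) = -2 + c (H(c) = c*((2*c)/((2*c))) - 2 = c*((2*c)*(1/(2*c))) - 2 = c*1 - 2 = c - 2 = -2 + c)
H(-183) + v = (-2 - 183) - 15225/2 = -185 - 15225/2 = -15595/2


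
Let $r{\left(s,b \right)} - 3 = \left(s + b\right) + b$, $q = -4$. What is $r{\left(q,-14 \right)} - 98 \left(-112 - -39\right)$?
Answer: $7125$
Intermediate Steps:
$r{\left(s,b \right)} = 3 + s + 2 b$ ($r{\left(s,b \right)} = 3 + \left(\left(s + b\right) + b\right) = 3 + \left(\left(b + s\right) + b\right) = 3 + \left(s + 2 b\right) = 3 + s + 2 b$)
$r{\left(q,-14 \right)} - 98 \left(-112 - -39\right) = \left(3 - 4 + 2 \left(-14\right)\right) - 98 \left(-112 - -39\right) = \left(3 - 4 - 28\right) - 98 \left(-112 + 39\right) = -29 - -7154 = -29 + 7154 = 7125$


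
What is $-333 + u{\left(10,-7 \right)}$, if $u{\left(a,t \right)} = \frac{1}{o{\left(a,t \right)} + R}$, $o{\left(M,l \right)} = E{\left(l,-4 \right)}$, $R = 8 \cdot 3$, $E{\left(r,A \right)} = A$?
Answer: $- \frac{6659}{20} \approx -332.95$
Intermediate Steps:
$R = 24$
$o{\left(M,l \right)} = -4$
$u{\left(a,t \right)} = \frac{1}{20}$ ($u{\left(a,t \right)} = \frac{1}{-4 + 24} = \frac{1}{20}$)
$-333 + u{\left(10,-7 \right)} = -333 + \frac{1}{20} = - \frac{6659}{20}$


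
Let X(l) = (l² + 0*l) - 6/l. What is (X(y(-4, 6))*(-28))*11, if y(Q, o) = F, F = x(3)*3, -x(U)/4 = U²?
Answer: -32332762/9 ≈ -3.5925e+6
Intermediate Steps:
x(U) = -4*U²
F = -108 (F = -4*3²*3 = -4*9*3 = -36*3 = -108)
y(Q, o) = -108
X(l) = l² - 6/l (X(l) = (l² + 0) - 6/l = l² - 6/l)
(X(y(-4, 6))*(-28))*11 = (((-6 + (-108)³)/(-108))*(-28))*11 = (-(-6 - 1259712)/108*(-28))*11 = (-1/108*(-1259718)*(-28))*11 = ((209953/18)*(-28))*11 = -2939342/9*11 = -32332762/9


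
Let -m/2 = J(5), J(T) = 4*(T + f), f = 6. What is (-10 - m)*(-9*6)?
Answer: -4212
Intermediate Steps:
J(T) = 24 + 4*T (J(T) = 4*(T + 6) = 4*(6 + T) = 24 + 4*T)
m = -88 (m = -2*(24 + 4*5) = -2*(24 + 20) = -2*44 = -88)
(-10 - m)*(-9*6) = (-10 - 1*(-88))*(-9*6) = (-10 + 88)*(-54) = 78*(-54) = -4212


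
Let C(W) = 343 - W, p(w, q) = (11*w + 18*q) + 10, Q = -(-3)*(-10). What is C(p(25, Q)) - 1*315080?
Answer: -314482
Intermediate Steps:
Q = -30 (Q = -3*10 = -30)
p(w, q) = 10 + 11*w + 18*q
C(p(25, Q)) - 1*315080 = (343 - (10 + 11*25 + 18*(-30))) - 1*315080 = (343 - (10 + 275 - 540)) - 315080 = (343 - 1*(-255)) - 315080 = (343 + 255) - 315080 = 598 - 315080 = -314482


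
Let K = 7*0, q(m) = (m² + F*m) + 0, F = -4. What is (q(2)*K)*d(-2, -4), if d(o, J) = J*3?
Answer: 0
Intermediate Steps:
q(m) = m² - 4*m (q(m) = (m² - 4*m) + 0 = m² - 4*m)
K = 0
d(o, J) = 3*J
(q(2)*K)*d(-2, -4) = ((2*(-4 + 2))*0)*(3*(-4)) = ((2*(-2))*0)*(-12) = -4*0*(-12) = 0*(-12) = 0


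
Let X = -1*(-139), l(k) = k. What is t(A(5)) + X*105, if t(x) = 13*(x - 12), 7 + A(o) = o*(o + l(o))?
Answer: 14998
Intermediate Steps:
X = 139
A(o) = -7 + 2*o² (A(o) = -7 + o*(o + o) = -7 + o*(2*o) = -7 + 2*o²)
t(x) = -156 + 13*x (t(x) = 13*(-12 + x) = -156 + 13*x)
t(A(5)) + X*105 = (-156 + 13*(-7 + 2*5²)) + 139*105 = (-156 + 13*(-7 + 2*25)) + 14595 = (-156 + 13*(-7 + 50)) + 14595 = (-156 + 13*43) + 14595 = (-156 + 559) + 14595 = 403 + 14595 = 14998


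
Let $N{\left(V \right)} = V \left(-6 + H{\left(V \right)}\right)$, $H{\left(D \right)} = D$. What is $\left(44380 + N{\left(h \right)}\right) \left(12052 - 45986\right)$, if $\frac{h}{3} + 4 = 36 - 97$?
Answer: $-2836034050$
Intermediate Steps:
$h = -195$ ($h = -12 + 3 \left(36 - 97\right) = -12 + 3 \left(-61\right) = -12 - 183 = -195$)
$N{\left(V \right)} = V \left(-6 + V\right)$
$\left(44380 + N{\left(h \right)}\right) \left(12052 - 45986\right) = \left(44380 - 195 \left(-6 - 195\right)\right) \left(12052 - 45986\right) = \left(44380 - -39195\right) \left(-33934\right) = \left(44380 + 39195\right) \left(-33934\right) = 83575 \left(-33934\right) = -2836034050$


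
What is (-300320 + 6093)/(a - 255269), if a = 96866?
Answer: 294227/158403 ≈ 1.8575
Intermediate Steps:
(-300320 + 6093)/(a - 255269) = (-300320 + 6093)/(96866 - 255269) = -294227/(-158403) = -294227*(-1/158403) = 294227/158403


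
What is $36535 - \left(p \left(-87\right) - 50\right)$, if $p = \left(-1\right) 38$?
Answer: $33279$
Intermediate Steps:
$p = -38$
$36535 - \left(p \left(-87\right) - 50\right) = 36535 - \left(\left(-38\right) \left(-87\right) - 50\right) = 36535 - \left(3306 - 50\right) = 36535 - 3256 = 33279$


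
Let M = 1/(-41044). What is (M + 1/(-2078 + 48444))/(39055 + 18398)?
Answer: -887/18222617968852 ≈ -4.8676e-11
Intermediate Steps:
M = -1/41044 ≈ -2.4364e-5
(M + 1/(-2078 + 48444))/(39055 + 18398) = (-1/41044 + 1/(-2078 + 48444))/(39055 + 18398) = (-1/41044 + 1/46366)/57453 = (-1/41044 + 1/46366)*(1/57453) = -2661/951523052*1/57453 = -887/18222617968852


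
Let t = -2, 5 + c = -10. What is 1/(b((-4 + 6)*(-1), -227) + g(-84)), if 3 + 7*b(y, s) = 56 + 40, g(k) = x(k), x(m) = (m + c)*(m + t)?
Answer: 7/59691 ≈ 0.00011727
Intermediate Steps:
c = -15 (c = -5 - 10 = -15)
x(m) = (-15 + m)*(-2 + m) (x(m) = (m - 15)*(m - 2) = (-15 + m)*(-2 + m))
g(k) = 30 + k² - 17*k
b(y, s) = 93/7 (b(y, s) = -3/7 + (56 + 40)/7 = -3/7 + (⅐)*96 = -3/7 + 96/7 = 93/7)
1/(b((-4 + 6)*(-1), -227) + g(-84)) = 1/(93/7 + (30 + (-84)² - 17*(-84))) = 1/(93/7 + (30 + 7056 + 1428)) = 1/(93/7 + 8514) = 1/(59691/7) = 7/59691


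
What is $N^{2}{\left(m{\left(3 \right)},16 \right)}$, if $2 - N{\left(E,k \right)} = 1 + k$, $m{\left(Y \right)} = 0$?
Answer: $225$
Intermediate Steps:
$N{\left(E,k \right)} = 1 - k$ ($N{\left(E,k \right)} = 2 - \left(1 + k\right) = 1 - k$)
$N^{2}{\left(m{\left(3 \right)},16 \right)} = \left(1 - 16\right)^{2} = \left(-15\right)^{2} = 225$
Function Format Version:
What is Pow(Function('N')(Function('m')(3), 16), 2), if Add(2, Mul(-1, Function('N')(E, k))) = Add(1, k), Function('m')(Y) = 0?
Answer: 225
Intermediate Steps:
Function('N')(E, k) = Add(1, Mul(-1, k)) (Function('N')(E, k) = Add(2, Mul(-1, Add(1, k))) = Add(2, Add(-1, Mul(-1, k))) = Add(1, Mul(-1, k)))
Pow(Function('N')(Function('m')(3), 16), 2) = Pow(Add(1, Mul(-1, 16)), 2) = Pow(Add(1, -16), 2) = Pow(-15, 2) = 225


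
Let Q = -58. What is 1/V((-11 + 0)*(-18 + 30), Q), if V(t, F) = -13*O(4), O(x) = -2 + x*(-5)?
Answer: 1/286 ≈ 0.0034965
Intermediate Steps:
O(x) = -2 - 5*x
V(t, F) = 286 (V(t, F) = -13*(-2 - 5*4) = -13*(-2 - 20) = -13*(-22) = 286)
1/V((-11 + 0)*(-18 + 30), Q) = 1/286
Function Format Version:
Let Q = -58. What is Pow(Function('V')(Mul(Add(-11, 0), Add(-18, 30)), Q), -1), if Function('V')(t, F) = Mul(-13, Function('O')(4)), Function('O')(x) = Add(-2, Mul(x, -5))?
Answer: Rational(1, 286) ≈ 0.0034965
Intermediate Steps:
Function('O')(x) = Add(-2, Mul(-5, x))
Function('V')(t, F) = 286 (Function('V')(t, F) = Mul(-13, Add(-2, Mul(-5, 4))) = Mul(-13, Add(-2, -20)) = Mul(-13, -22) = 286)
Pow(Function('V')(Mul(Add(-11, 0), Add(-18, 30)), Q), -1) = Pow(286, -1) = Rational(1, 286)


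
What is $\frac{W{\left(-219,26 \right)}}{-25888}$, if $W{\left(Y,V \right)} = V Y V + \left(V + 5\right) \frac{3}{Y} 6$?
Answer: $\frac{5403699}{944912} \approx 5.7187$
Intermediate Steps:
$W{\left(Y,V \right)} = Y V^{2} + \frac{18 \left(5 + V\right)}{Y}$ ($W{\left(Y,V \right)} = Y V^{2} + \left(5 + V\right) \frac{3}{Y} 6 = Y V^{2} + \frac{3 \left(5 + V\right)}{Y} 6 = Y V^{2} + \frac{18 \left(5 + V\right)}{Y}$)
$\frac{W{\left(-219,26 \right)}}{-25888} = \frac{\frac{1}{-219} \left(90 + 18 \cdot 26 + 26^{2} \left(-219\right)^{2}\right)}{-25888} = - \frac{90 + 468 + 676 \cdot 47961}{219} \left(- \frac{1}{25888}\right) = - \frac{90 + 468 + 32421636}{219} \left(- \frac{1}{25888}\right) = \left(- \frac{1}{219}\right) 32422194 \left(- \frac{1}{25888}\right) = \left(- \frac{10807398}{73}\right) \left(- \frac{1}{25888}\right) = \frac{5403699}{944912}$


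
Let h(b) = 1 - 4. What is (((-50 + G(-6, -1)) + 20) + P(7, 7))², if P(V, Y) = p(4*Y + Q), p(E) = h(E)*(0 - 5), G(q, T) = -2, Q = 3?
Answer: 289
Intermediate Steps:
h(b) = -3
p(E) = 15 (p(E) = -3*(0 - 5) = -3*(-5) = 15)
P(V, Y) = 15
(((-50 + G(-6, -1)) + 20) + P(7, 7))² = (((-50 - 2) + 20) + 15)² = ((-52 + 20) + 15)² = (-32 + 15)² = (-17)² = 289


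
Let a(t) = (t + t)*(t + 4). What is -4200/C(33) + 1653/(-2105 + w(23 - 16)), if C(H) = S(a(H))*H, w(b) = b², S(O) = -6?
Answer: 1384651/67848 ≈ 20.408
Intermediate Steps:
a(t) = 2*t*(4 + t) (a(t) = (2*t)*(4 + t) = 2*t*(4 + t))
C(H) = -6*H
-4200/C(33) + 1653/(-2105 + w(23 - 16)) = -4200/((-6*33)) + 1653/(-2105 + (23 - 16)²) = -4200/(-198) + 1653/(-2105 + 7²) = -4200*(-1/198) + 1653/(-2105 + 49) = 700/33 + 1653/(-2056) = 700/33 + 1653*(-1/2056) = 700/33 - 1653/2056 = 1384651/67848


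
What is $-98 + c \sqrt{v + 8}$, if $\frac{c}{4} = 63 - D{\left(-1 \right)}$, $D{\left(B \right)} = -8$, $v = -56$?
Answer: $-98 + 1136 i \sqrt{3} \approx -98.0 + 1967.6 i$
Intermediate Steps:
$c = 284$ ($c = 4 \left(63 - -8\right) = 4 \left(63 + 8\right) = 4 \cdot 71 = 284$)
$-98 + c \sqrt{v + 8} = -98 + 284 \sqrt{-56 + 8} = -98 + 284 \sqrt{-48} = -98 + 284 \cdot 4 i \sqrt{3} = -98 + 1136 i \sqrt{3}$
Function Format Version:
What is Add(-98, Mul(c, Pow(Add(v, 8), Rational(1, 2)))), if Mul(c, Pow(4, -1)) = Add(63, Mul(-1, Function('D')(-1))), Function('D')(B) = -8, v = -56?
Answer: Add(-98, Mul(1136, I, Pow(3, Rational(1, 2)))) ≈ Add(-98.000, Mul(1967.6, I))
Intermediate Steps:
c = 284 (c = Mul(4, Add(63, Mul(-1, -8))) = Mul(4, Add(63, 8)) = Mul(4, 71) = 284)
Add(-98, Mul(c, Pow(Add(v, 8), Rational(1, 2)))) = Add(-98, Mul(284, Pow(Add(-56, 8), Rational(1, 2)))) = Add(-98, Mul(284, Pow(-48, Rational(1, 2)))) = Add(-98, Mul(284, Mul(4, I, Pow(3, Rational(1, 2))))) = Add(-98, Mul(1136, I, Pow(3, Rational(1, 2))))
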